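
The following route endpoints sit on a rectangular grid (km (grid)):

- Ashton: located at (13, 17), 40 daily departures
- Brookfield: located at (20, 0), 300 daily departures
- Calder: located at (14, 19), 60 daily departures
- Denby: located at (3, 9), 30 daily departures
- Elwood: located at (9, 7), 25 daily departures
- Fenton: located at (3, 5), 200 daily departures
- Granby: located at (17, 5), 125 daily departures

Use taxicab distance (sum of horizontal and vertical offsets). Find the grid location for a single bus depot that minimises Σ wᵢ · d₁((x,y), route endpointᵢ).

(17, 5)

Manhattan distance separates: Σwᵢ(|x−xᵢ|+|y−yᵢ|) = Σwᵢ|x−xᵢ| + Σwᵢ|y−yᵢ|, so x and y are optimised independently as 1-D weighted medians.
Total weight W = 780; half = 390.
x-coordinate, sorted with cumulative weight:
  x=3 (Denby, w=30) cum 30
  x=3 (Fenton, w=200) cum 230
  x=9 (Elwood, w=25) cum 255
  x=13 (Ashton, w=40) cum 295
  x=14 (Calder, w=60) cum 355
  x=17 (Granby, w=125) cum 480  ← median
  x=20 (Brookfield, w=300) cum 780
⇒ x* = 17
y-coordinate, sorted with cumulative weight:
  y=0 (Brookfield, w=300) cum 300
  y=5 (Fenton, w=200) cum 500  ← median
  y=5 (Granby, w=125) cum 625
  y=7 (Elwood, w=25) cum 650
  y=9 (Denby, w=30) cum 680
  y=17 (Ashton, w=40) cum 720
  y=19 (Calder, w=60) cum 780
⇒ y* = 5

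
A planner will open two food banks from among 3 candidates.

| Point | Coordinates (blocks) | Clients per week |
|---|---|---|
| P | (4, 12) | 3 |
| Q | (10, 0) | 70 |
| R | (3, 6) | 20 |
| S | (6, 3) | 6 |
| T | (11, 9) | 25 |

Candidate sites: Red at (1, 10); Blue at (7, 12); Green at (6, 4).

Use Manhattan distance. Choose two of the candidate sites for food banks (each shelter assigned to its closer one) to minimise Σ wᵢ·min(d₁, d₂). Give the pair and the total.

Evaluate every pair (each demand assigned to the nearer of the two):
  {Blue, Green}: total = 850
  {Red, Green}: total = 931
  {Red, Blue}: total = 1414
Best pair: {Blue, Green} with total 850.

{Blue, Green}, total 850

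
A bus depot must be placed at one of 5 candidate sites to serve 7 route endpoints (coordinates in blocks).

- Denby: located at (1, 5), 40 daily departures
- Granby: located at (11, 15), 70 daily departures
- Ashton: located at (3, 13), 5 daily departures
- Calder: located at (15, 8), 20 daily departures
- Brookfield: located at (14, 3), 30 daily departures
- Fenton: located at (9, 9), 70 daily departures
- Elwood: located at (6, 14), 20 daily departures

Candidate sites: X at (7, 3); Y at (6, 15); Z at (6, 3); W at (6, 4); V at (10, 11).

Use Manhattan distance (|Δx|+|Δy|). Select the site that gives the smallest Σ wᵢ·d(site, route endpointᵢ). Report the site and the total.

Total weighted distance at each candidate:
  X (7, 3): total = 2780
  Y (6, 15): total = 2545
  Z (6, 3): total = 2905
  W (6, 4): total = 2710
  V (10, 11): total = 1865
Minimum is at V with total 1865 blocks.

V, total 1865 blocks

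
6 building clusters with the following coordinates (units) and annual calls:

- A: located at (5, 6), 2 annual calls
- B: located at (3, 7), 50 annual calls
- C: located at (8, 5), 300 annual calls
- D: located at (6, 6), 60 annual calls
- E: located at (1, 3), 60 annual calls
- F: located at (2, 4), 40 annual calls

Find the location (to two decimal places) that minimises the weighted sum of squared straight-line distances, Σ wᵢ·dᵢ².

(5.98, 5.00)

The minimiser of Σwᵢ‖p−pᵢ‖² is the weighted centroid p* = (Σwᵢpᵢ)/(Σwᵢ).
Σwᵢ = 512.
Σwᵢxᵢ = 2·5 + 50·3 + 300·8 + 60·6 + 60·1 + 40·2 = 3060.
Σwᵢyᵢ = 2·6 + 50·7 + 300·5 + 60·6 + 60·3 + 40·4 = 2562.
x* = 3060/512 = 5.98, y* = 2562/512 = 5.00.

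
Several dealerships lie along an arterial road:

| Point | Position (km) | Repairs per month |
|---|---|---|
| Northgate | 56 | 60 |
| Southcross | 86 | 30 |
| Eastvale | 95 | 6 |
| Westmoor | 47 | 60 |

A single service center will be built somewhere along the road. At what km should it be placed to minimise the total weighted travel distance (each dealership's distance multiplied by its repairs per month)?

x = 56

For a sum of weighted absolute distances on a line, the optimum is the weighted median (not the mean). Total weight W = 156; half-weight = 78.
Sort by position and accumulate weight:
  km 47 (Westmoor, w=60) → cum 60
  km 56 (Northgate, w=60) → cum 120  ≥ 78 → median here
  km 86 (Southcross, w=30) → cum 150
  km 95 (Eastvale, w=6) → cum 156
Optimal location: km 56.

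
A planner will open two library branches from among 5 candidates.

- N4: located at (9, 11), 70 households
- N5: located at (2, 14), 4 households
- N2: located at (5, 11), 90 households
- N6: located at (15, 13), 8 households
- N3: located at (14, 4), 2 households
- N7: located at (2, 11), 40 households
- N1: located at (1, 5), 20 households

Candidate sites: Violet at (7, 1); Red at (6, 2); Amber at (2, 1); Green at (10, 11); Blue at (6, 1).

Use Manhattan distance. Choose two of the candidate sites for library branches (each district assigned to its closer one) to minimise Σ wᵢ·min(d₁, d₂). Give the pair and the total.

{Amber, Green}, total 1062

Evaluate every pair (each demand assigned to the nearer of the two):
  {Amber, Green}: total = 1062
  {Red, Green}: total = 1120
  {Green, Blue}: total = 1142
  {Violet, Green}: total = 1160
  {Red, Amber}: total = 2472
  {Amber, Blue}: total = 2642
  {Violet, Amber}: total = 2652
  {Violet, Red}: total = 2664
  {Red, Blue}: total = 2664
  {Violet, Blue}: total = 2818
Best pair: {Amber, Green} with total 1062.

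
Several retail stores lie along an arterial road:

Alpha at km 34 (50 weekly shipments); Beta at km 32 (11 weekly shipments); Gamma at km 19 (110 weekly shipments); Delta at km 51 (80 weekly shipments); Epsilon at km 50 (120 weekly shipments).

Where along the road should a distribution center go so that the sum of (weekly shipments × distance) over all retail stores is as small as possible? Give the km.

For a sum of weighted absolute distances on a line, the optimum is the weighted median (not the mean). Total weight W = 371; half-weight = 185.5.
Sort by position and accumulate weight:
  km 19 (Gamma, w=110) → cum 110
  km 32 (Beta, w=11) → cum 121
  km 34 (Alpha, w=50) → cum 171
  km 50 (Epsilon, w=120) → cum 291  ≥ 185.5 → median here
  km 51 (Delta, w=80) → cum 371
Optimal location: km 50.

x = 50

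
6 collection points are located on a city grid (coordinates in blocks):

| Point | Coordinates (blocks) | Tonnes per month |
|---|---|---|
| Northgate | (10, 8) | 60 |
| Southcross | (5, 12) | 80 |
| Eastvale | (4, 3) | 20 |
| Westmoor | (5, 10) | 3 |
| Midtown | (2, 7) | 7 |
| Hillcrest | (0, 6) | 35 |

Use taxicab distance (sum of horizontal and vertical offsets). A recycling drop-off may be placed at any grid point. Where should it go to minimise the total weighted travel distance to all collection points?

(5, 8)

Manhattan distance separates: Σwᵢ(|x−xᵢ|+|y−yᵢ|) = Σwᵢ|x−xᵢ| + Σwᵢ|y−yᵢ|, so x and y are optimised independently as 1-D weighted medians.
Total weight W = 205; half = 102.5.
x-coordinate, sorted with cumulative weight:
  x=0 (Hillcrest, w=35) cum 35
  x=2 (Midtown, w=7) cum 42
  x=4 (Eastvale, w=20) cum 62
  x=5 (Southcross, w=80) cum 142  ← median
  x=5 (Westmoor, w=3) cum 145
  x=10 (Northgate, w=60) cum 205
⇒ x* = 5
y-coordinate, sorted with cumulative weight:
  y=3 (Eastvale, w=20) cum 20
  y=6 (Hillcrest, w=35) cum 55
  y=7 (Midtown, w=7) cum 62
  y=8 (Northgate, w=60) cum 122  ← median
  y=10 (Westmoor, w=3) cum 125
  y=12 (Southcross, w=80) cum 205
⇒ y* = 8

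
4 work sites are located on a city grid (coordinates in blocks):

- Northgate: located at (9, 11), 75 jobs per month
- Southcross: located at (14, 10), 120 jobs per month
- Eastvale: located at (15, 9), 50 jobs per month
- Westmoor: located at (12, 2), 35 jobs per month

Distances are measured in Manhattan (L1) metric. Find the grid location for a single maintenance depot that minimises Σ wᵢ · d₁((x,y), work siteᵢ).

Manhattan distance separates: Σwᵢ(|x−xᵢ|+|y−yᵢ|) = Σwᵢ|x−xᵢ| + Σwᵢ|y−yᵢ|, so x and y are optimised independently as 1-D weighted medians.
Total weight W = 280; half = 140.
x-coordinate, sorted with cumulative weight:
  x=9 (Northgate, w=75) cum 75
  x=12 (Westmoor, w=35) cum 110
  x=14 (Southcross, w=120) cum 230  ← median
  x=15 (Eastvale, w=50) cum 280
⇒ x* = 14
y-coordinate, sorted with cumulative weight:
  y=2 (Westmoor, w=35) cum 35
  y=9 (Eastvale, w=50) cum 85
  y=10 (Southcross, w=120) cum 205  ← median
  y=11 (Northgate, w=75) cum 280
⇒ y* = 10

(14, 10)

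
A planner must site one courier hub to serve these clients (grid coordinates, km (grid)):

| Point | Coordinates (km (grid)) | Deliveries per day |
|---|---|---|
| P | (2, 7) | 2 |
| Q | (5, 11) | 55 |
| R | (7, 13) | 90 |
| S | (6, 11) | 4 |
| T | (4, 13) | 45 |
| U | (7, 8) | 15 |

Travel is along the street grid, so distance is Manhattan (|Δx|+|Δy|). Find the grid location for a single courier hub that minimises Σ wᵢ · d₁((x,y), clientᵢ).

Manhattan distance separates: Σwᵢ(|x−xᵢ|+|y−yᵢ|) = Σwᵢ|x−xᵢ| + Σwᵢ|y−yᵢ|, so x and y are optimised independently as 1-D weighted medians.
Total weight W = 211; half = 105.5.
x-coordinate, sorted with cumulative weight:
  x=2 (P, w=2) cum 2
  x=4 (T, w=45) cum 47
  x=5 (Q, w=55) cum 102
  x=6 (S, w=4) cum 106  ← median
  x=7 (R, w=90) cum 196
  x=7 (U, w=15) cum 211
⇒ x* = 6
y-coordinate, sorted with cumulative weight:
  y=7 (P, w=2) cum 2
  y=8 (U, w=15) cum 17
  y=11 (Q, w=55) cum 72
  y=11 (S, w=4) cum 76
  y=13 (R, w=90) cum 166  ← median
  y=13 (T, w=45) cum 211
⇒ y* = 13

(6, 13)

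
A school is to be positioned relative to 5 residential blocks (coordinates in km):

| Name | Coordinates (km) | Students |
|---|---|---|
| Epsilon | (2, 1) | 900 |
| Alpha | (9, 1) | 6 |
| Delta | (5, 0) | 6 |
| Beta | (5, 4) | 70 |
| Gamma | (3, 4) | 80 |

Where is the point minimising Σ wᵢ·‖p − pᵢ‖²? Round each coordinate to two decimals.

(2.33, 1.42)

The minimiser of Σwᵢ‖p−pᵢ‖² is the weighted centroid p* = (Σwᵢpᵢ)/(Σwᵢ).
Σwᵢ = 1062.
Σwᵢxᵢ = 900·2 + 6·9 + 6·5 + 70·5 + 80·3 = 2474.
Σwᵢyᵢ = 900·1 + 6·1 + 6·0 + 70·4 + 80·4 = 1506.
x* = 2474/1062 = 2.33, y* = 1506/1062 = 1.42.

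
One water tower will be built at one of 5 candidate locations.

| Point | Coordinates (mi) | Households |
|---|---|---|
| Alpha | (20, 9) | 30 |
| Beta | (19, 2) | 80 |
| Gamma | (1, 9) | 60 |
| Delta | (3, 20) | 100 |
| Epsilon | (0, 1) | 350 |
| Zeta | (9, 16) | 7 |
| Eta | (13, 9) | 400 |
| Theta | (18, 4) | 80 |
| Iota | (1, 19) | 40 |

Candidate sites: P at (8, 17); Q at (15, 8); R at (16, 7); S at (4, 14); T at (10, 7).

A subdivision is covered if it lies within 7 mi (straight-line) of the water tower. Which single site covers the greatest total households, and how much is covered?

Coverage radius r = 7 mi; a point is covered iff (Δx)²+(Δy)² ≤ 7² = 49.
  P (8, 17): covers {Delta, Zeta} → 107
  Q (15, 8): covers {Alpha, Eta, Theta} → 510
  R (16, 7): covers {Alpha, Beta, Eta, Theta} → 590
  S (4, 14): covers {Gamma, Delta, Zeta, Iota} → 207
  T (10, 7): covers {Eta} → 400
Maximum coverage at R: 590 households.

R, covering 590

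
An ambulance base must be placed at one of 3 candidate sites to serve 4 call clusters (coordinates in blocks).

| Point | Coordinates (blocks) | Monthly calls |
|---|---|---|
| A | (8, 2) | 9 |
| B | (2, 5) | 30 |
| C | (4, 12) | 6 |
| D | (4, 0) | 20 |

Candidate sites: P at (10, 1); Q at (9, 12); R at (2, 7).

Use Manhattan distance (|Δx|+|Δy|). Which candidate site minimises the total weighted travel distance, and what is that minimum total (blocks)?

Total weighted distance at each candidate:
  P (10, 1): total = 629
  Q (9, 12): total = 889
  R (2, 7): total = 381
Minimum is at R with total 381 blocks.

R, total 381 blocks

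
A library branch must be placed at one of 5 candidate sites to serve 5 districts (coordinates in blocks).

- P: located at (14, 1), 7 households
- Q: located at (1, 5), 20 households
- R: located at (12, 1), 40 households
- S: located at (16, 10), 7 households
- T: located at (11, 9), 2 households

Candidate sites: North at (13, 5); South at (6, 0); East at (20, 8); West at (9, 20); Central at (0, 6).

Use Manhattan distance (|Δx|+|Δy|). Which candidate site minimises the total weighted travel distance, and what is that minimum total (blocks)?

North, total 543 blocks

Total weighted distance at each candidate:
  North (13, 5): total = 543
  South (6, 0): total = 711
  East (20, 8): total = 1193
  West (9, 20): total = 1653
  Central (0, 6): total = 1021
Minimum is at North with total 543 blocks.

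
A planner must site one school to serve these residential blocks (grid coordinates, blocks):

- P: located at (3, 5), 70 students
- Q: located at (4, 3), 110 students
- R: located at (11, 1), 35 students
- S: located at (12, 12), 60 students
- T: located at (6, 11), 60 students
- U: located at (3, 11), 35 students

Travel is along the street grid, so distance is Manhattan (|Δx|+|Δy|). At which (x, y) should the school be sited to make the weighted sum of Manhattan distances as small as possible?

(4, 5)

Manhattan distance separates: Σwᵢ(|x−xᵢ|+|y−yᵢ|) = Σwᵢ|x−xᵢ| + Σwᵢ|y−yᵢ|, so x and y are optimised independently as 1-D weighted medians.
Total weight W = 370; half = 185.
x-coordinate, sorted with cumulative weight:
  x=3 (P, w=70) cum 70
  x=3 (U, w=35) cum 105
  x=4 (Q, w=110) cum 215  ← median
  x=6 (T, w=60) cum 275
  x=11 (R, w=35) cum 310
  x=12 (S, w=60) cum 370
⇒ x* = 4
y-coordinate, sorted with cumulative weight:
  y=1 (R, w=35) cum 35
  y=3 (Q, w=110) cum 145
  y=5 (P, w=70) cum 215  ← median
  y=11 (T, w=60) cum 275
  y=11 (U, w=35) cum 310
  y=12 (S, w=60) cum 370
⇒ y* = 5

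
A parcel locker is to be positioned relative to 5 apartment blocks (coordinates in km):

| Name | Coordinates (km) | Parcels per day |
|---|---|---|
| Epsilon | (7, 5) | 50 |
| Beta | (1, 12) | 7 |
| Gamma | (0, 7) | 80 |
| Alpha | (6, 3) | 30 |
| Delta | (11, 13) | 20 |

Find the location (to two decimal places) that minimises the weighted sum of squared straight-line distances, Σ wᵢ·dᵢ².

The minimiser of Σwᵢ‖p−pᵢ‖² is the weighted centroid p* = (Σwᵢpᵢ)/(Σwᵢ).
Σwᵢ = 187.
Σwᵢxᵢ = 50·7 + 7·1 + 80·0 + 30·6 + 20·11 = 757.
Σwᵢyᵢ = 50·5 + 7·12 + 80·7 + 30·3 + 20·13 = 1244.
x* = 757/187 = 4.05, y* = 1244/187 = 6.65.

(4.05, 6.65)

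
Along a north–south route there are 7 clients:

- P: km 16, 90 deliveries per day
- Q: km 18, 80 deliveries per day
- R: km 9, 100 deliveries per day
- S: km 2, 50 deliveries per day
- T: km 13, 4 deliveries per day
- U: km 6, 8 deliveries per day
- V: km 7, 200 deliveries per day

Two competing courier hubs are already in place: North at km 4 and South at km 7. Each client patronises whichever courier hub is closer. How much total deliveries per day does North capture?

50

The indifferent point is the midpoint (4+7)/2 = 5.5; clients left of it (closer to North at 4) go to North, those right go to South.
  S at 2 (w=50) → North
  U at 6 (w=8) → South
  V at 7 (w=200) → South
  R at 9 (w=100) → South
  T at 13 (w=4) → South
  P at 16 (w=90) → South
  Q at 18 (w=80) → South
North captures 50; South captures 482.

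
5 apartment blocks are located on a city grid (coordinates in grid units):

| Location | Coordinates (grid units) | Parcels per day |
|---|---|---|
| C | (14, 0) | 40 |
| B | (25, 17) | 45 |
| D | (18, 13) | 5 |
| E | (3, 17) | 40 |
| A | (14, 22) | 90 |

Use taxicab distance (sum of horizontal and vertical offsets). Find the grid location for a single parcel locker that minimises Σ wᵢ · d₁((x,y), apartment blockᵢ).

Manhattan distance separates: Σwᵢ(|x−xᵢ|+|y−yᵢ|) = Σwᵢ|x−xᵢ| + Σwᵢ|y−yᵢ|, so x and y are optimised independently as 1-D weighted medians.
Total weight W = 220; half = 110.
x-coordinate, sorted with cumulative weight:
  x=3 (E, w=40) cum 40
  x=14 (C, w=40) cum 80
  x=14 (A, w=90) cum 170  ← median
  x=18 (D, w=5) cum 175
  x=25 (B, w=45) cum 220
⇒ x* = 14
y-coordinate, sorted with cumulative weight:
  y=0 (C, w=40) cum 40
  y=13 (D, w=5) cum 45
  y=17 (B, w=45) cum 90
  y=17 (E, w=40) cum 130  ← median
  y=22 (A, w=90) cum 220
⇒ y* = 17

(14, 17)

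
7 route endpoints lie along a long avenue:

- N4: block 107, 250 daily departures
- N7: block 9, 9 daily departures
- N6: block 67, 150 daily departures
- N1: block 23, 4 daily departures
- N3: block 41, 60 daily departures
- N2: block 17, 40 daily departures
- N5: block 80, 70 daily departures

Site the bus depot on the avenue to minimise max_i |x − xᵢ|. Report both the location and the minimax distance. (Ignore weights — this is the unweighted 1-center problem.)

The 1-center on a line is the midpoint of the two extreme points: leftmost at 9, rightmost at 107.
Optimal location = (9 + 107)/2 = 58; maximum distance = (107 − 9)/2 = 49.

location 58, max distance 49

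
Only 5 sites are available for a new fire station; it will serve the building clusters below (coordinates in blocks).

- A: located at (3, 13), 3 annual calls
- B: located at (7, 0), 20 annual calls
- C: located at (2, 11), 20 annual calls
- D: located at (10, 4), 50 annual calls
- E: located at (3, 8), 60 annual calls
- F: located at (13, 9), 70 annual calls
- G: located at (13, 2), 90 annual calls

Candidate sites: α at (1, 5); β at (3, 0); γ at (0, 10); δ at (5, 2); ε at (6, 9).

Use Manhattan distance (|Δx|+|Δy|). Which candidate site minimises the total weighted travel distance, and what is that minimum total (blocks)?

ε, total 2781 blocks

Total weighted distance at each candidate:
  α (1, 5): total = 3660
  β (3, 0): total = 3799
  γ (0, 10): total = 4388
  δ (5, 2): total = 2959
  ε (6, 9): total = 2781
Minimum is at ε with total 2781 blocks.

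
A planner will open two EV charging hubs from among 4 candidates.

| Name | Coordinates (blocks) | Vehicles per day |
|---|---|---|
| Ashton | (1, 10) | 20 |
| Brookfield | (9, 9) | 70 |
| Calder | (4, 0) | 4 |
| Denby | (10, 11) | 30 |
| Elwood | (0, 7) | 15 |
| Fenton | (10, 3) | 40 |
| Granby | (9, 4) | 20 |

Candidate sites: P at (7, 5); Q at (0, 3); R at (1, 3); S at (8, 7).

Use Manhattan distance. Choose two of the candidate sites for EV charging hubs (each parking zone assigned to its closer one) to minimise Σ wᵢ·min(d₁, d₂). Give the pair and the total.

Evaluate every pair (each demand assigned to the nearer of the two):
  {R, S}: total = 949
  {Q, S}: total = 958
  {P, S}: total = 1002
  {P, R}: total = 1189
  {P, Q}: total = 1198
  {Q, R}: total = 2254
Best pair: {R, S} with total 949.

{R, S}, total 949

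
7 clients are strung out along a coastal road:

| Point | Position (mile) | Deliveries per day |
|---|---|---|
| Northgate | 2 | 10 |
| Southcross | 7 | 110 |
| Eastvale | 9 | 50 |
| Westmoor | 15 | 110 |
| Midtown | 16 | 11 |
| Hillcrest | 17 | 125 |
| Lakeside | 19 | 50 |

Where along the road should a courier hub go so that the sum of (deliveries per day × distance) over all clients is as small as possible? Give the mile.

For a sum of weighted absolute distances on a line, the optimum is the weighted median (not the mean). Total weight W = 466; half-weight = 233.
Sort by position and accumulate weight:
  mile 2 (Northgate, w=10) → cum 10
  mile 7 (Southcross, w=110) → cum 120
  mile 9 (Eastvale, w=50) → cum 170
  mile 15 (Westmoor, w=110) → cum 280  ≥ 233 → median here
  mile 16 (Midtown, w=11) → cum 291
  mile 17 (Hillcrest, w=125) → cum 416
  mile 19 (Lakeside, w=50) → cum 466
Optimal location: mile 15.

x = 15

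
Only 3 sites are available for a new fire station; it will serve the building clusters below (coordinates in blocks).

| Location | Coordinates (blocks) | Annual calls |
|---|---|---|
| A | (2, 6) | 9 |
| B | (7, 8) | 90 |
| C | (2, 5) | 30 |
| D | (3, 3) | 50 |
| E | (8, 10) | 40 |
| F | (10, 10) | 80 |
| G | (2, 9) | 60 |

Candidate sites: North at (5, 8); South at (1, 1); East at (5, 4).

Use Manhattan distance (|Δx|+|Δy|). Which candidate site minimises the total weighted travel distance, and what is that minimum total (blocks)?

Total weighted distance at each candidate:
  North (5, 8): total = 1755
  South (1, 1): total = 4194
  East (5, 4): total = 2575
Minimum is at North with total 1755 blocks.

North, total 1755 blocks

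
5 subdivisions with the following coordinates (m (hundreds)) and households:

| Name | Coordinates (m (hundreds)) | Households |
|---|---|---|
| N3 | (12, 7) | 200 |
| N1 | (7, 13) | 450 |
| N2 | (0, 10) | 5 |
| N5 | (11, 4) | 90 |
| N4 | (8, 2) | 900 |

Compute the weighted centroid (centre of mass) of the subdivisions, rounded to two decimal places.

(8.35, 5.75)

The minimiser of Σwᵢ‖p−pᵢ‖² is the weighted centroid p* = (Σwᵢpᵢ)/(Σwᵢ).
Σwᵢ = 1645.
Σwᵢxᵢ = 200·12 + 450·7 + 5·0 + 90·11 + 900·8 = 13740.
Σwᵢyᵢ = 200·7 + 450·13 + 5·10 + 90·4 + 900·2 = 9460.
x* = 13740/1645 = 8.35, y* = 9460/1645 = 5.75.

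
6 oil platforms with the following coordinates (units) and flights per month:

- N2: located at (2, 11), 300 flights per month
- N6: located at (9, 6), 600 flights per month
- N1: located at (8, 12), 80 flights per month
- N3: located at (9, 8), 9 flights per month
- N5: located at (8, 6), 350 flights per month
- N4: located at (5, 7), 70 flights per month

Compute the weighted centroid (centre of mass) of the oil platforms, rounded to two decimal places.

The minimiser of Σwᵢ‖p−pᵢ‖² is the weighted centroid p* = (Σwᵢpᵢ)/(Σwᵢ).
Σwᵢ = 1409.
Σwᵢxᵢ = 300·2 + 600·9 + 80·8 + 9·9 + 350·8 + 70·5 = 9871.
Σwᵢyᵢ = 300·11 + 600·6 + 80·12 + 9·8 + 350·6 + 70·7 = 10522.
x* = 9871/1409 = 7.01, y* = 10522/1409 = 7.47.

(7.01, 7.47)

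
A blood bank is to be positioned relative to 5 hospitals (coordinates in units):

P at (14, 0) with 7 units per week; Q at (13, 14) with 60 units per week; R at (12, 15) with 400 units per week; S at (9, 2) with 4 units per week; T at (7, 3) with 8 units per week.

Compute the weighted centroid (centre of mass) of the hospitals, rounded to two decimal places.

The minimiser of Σwᵢ‖p−pᵢ‖² is the weighted centroid p* = (Σwᵢpᵢ)/(Σwᵢ).
Σwᵢ = 479.
Σwᵢxᵢ = 7·14 + 60·13 + 400·12 + 4·9 + 8·7 = 5770.
Σwᵢyᵢ = 7·0 + 60·14 + 400·15 + 4·2 + 8·3 = 6872.
x* = 5770/479 = 12.05, y* = 6872/479 = 14.35.

(12.05, 14.35)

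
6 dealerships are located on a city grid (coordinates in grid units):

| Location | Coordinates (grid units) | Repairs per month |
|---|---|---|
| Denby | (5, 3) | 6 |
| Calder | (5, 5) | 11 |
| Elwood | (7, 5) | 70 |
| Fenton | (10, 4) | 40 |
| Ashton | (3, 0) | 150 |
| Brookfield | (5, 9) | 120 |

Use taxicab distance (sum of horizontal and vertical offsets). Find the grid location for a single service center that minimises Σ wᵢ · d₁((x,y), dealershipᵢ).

Manhattan distance separates: Σwᵢ(|x−xᵢ|+|y−yᵢ|) = Σwᵢ|x−xᵢ| + Σwᵢ|y−yᵢ|, so x and y are optimised independently as 1-D weighted medians.
Total weight W = 397; half = 198.5.
x-coordinate, sorted with cumulative weight:
  x=3 (Ashton, w=150) cum 150
  x=5 (Denby, w=6) cum 156
  x=5 (Calder, w=11) cum 167
  x=5 (Brookfield, w=120) cum 287  ← median
  x=7 (Elwood, w=70) cum 357
  x=10 (Fenton, w=40) cum 397
⇒ x* = 5
y-coordinate, sorted with cumulative weight:
  y=0 (Ashton, w=150) cum 150
  y=3 (Denby, w=6) cum 156
  y=4 (Fenton, w=40) cum 196
  y=5 (Calder, w=11) cum 207  ← median
  y=5 (Elwood, w=70) cum 277
  y=9 (Brookfield, w=120) cum 397
⇒ y* = 5

(5, 5)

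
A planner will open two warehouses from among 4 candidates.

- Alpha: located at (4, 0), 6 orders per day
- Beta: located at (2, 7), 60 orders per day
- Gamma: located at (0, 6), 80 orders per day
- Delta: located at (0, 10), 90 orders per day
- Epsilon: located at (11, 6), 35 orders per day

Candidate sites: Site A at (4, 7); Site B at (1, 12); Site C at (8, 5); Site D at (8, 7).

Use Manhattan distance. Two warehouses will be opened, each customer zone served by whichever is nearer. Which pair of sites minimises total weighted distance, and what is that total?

{Site A, Site B}, total 1112

Evaluate every pair (each demand assigned to the nearer of the two):
  {Site A, Site B}: total = 1112
  {Site A, Site C}: total = 1332
  {Site A, Site D}: total = 1332
  {Site B, Site C}: total = 1384
  {Site B, Site D}: total = 1396
  {Site C, Site D}: total = 2264
Best pair: {Site A, Site B} with total 1112.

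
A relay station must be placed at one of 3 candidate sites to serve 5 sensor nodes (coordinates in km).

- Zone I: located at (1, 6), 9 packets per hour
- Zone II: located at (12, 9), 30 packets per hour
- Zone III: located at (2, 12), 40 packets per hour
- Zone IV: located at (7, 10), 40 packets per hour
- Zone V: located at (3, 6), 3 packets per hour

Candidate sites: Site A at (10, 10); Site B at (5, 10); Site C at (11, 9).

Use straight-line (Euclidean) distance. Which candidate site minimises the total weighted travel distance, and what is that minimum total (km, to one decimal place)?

Site B, total 500.7 km

Total weighted distance at each candidate:
  Site A (10, 10): total = 629.8
  Site B (5, 10): total = 500.7
  Site C (11, 9): total = 694.0
Minimum is at Site B with total 500.7 km.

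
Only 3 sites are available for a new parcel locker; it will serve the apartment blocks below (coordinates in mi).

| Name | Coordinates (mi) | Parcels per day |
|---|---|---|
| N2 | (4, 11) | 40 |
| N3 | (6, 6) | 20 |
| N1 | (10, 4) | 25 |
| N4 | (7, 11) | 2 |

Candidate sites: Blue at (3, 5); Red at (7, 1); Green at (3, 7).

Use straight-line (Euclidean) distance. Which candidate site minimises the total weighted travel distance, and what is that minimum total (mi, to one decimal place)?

Total weighted distance at each candidate:
  Blue (3, 5): total = 497.8
  Red (7, 1): total = 645.7
  Green (3, 7): total = 429.9
Minimum is at Green with total 429.9 mi.

Green, total 429.9 mi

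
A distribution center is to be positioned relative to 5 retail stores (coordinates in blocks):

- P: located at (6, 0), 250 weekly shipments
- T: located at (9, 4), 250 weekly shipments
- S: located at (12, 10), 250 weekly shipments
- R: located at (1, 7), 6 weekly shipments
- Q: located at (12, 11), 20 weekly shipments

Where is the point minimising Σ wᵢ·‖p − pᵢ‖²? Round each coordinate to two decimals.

The minimiser of Σwᵢ‖p−pᵢ‖² is the weighted centroid p* = (Σwᵢpᵢ)/(Σwᵢ).
Σwᵢ = 776.
Σwᵢxᵢ = 250·6 + 250·9 + 250·12 + 6·1 + 20·12 = 6996.
Σwᵢyᵢ = 250·0 + 250·4 + 250·10 + 6·7 + 20·11 = 3762.
x* = 6996/776 = 9.02, y* = 3762/776 = 4.85.

(9.02, 4.85)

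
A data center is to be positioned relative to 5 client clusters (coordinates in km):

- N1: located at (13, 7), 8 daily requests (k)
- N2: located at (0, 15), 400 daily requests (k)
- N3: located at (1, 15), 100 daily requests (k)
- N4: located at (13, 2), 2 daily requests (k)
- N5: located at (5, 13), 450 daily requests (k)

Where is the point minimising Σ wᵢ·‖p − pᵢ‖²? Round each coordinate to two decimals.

(2.58, 13.97)

The minimiser of Σwᵢ‖p−pᵢ‖² is the weighted centroid p* = (Σwᵢpᵢ)/(Σwᵢ).
Σwᵢ = 960.
Σwᵢxᵢ = 8·13 + 400·0 + 100·1 + 2·13 + 450·5 = 2480.
Σwᵢyᵢ = 8·7 + 400·15 + 100·15 + 2·2 + 450·13 = 13410.
x* = 2480/960 = 2.58, y* = 13410/960 = 13.97.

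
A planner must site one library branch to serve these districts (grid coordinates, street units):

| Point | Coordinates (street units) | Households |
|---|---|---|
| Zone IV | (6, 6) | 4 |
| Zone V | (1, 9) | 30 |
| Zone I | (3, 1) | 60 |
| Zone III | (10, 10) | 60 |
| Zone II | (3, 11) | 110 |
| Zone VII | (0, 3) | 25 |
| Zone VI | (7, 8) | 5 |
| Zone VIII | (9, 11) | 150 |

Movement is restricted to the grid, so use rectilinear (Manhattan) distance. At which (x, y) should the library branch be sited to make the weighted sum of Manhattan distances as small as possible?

Manhattan distance separates: Σwᵢ(|x−xᵢ|+|y−yᵢ|) = Σwᵢ|x−xᵢ| + Σwᵢ|y−yᵢ|, so x and y are optimised independently as 1-D weighted medians.
Total weight W = 444; half = 222.
x-coordinate, sorted with cumulative weight:
  x=0 (Zone VII, w=25) cum 25
  x=1 (Zone V, w=30) cum 55
  x=3 (Zone I, w=60) cum 115
  x=3 (Zone II, w=110) cum 225  ← median
  x=6 (Zone IV, w=4) cum 229
  x=7 (Zone VI, w=5) cum 234
  x=9 (Zone VIII, w=150) cum 384
  x=10 (Zone III, w=60) cum 444
⇒ x* = 3
y-coordinate, sorted with cumulative weight:
  y=1 (Zone I, w=60) cum 60
  y=3 (Zone VII, w=25) cum 85
  y=6 (Zone IV, w=4) cum 89
  y=8 (Zone VI, w=5) cum 94
  y=9 (Zone V, w=30) cum 124
  y=10 (Zone III, w=60) cum 184
  y=11 (Zone II, w=110) cum 294  ← median
  y=11 (Zone VIII, w=150) cum 444
⇒ y* = 11

(3, 11)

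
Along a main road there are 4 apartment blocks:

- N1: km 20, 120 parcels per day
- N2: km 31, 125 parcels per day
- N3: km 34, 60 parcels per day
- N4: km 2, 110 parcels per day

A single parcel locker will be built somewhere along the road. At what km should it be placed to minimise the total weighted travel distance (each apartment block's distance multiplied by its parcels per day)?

x = 20

For a sum of weighted absolute distances on a line, the optimum is the weighted median (not the mean). Total weight W = 415; half-weight = 207.5.
Sort by position and accumulate weight:
  km 2 (N4, w=110) → cum 110
  km 20 (N1, w=120) → cum 230  ≥ 207.5 → median here
  km 31 (N2, w=125) → cum 355
  km 34 (N3, w=60) → cum 415
Optimal location: km 20.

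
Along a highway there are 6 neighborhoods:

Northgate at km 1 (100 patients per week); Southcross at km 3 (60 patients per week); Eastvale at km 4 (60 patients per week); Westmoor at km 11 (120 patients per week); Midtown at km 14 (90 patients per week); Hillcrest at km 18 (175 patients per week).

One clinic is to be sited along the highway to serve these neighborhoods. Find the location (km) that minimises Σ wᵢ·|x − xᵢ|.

For a sum of weighted absolute distances on a line, the optimum is the weighted median (not the mean). Total weight W = 605; half-weight = 302.5.
Sort by position and accumulate weight:
  km 1 (Northgate, w=100) → cum 100
  km 3 (Southcross, w=60) → cum 160
  km 4 (Eastvale, w=60) → cum 220
  km 11 (Westmoor, w=120) → cum 340  ≥ 302.5 → median here
  km 14 (Midtown, w=90) → cum 430
  km 18 (Hillcrest, w=175) → cum 605
Optimal location: km 11.

x = 11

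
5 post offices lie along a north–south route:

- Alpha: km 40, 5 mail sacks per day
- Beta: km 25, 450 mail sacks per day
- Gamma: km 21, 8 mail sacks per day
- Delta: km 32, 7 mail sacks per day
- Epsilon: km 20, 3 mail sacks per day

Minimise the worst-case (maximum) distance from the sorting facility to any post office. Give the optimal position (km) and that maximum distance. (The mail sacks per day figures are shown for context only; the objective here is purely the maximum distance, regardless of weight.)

The 1-center on a line is the midpoint of the two extreme points: leftmost at 20, rightmost at 40.
Optimal location = (20 + 40)/2 = 30; maximum distance = (40 − 20)/2 = 10.

location 30, max distance 10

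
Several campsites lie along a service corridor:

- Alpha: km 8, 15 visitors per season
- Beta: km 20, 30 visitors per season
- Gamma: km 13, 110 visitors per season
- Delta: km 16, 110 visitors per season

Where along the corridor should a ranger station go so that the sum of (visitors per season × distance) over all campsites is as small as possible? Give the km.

For a sum of weighted absolute distances on a line, the optimum is the weighted median (not the mean). Total weight W = 265; half-weight = 132.5.
Sort by position and accumulate weight:
  km 8 (Alpha, w=15) → cum 15
  km 13 (Gamma, w=110) → cum 125
  km 16 (Delta, w=110) → cum 235  ≥ 132.5 → median here
  km 20 (Beta, w=30) → cum 265
Optimal location: km 16.

x = 16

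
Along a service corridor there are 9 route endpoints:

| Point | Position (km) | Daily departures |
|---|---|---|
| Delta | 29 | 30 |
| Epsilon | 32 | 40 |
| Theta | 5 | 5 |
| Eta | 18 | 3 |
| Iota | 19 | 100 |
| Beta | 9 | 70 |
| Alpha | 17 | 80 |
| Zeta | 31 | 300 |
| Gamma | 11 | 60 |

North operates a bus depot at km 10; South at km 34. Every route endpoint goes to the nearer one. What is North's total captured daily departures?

318

The indifferent point is the midpoint (10+34)/2 = 22; route endpoints left of it (closer to North at 10) go to North, those right go to South.
  Theta at 5 (w=5) → North
  Beta at 9 (w=70) → North
  Gamma at 11 (w=60) → North
  Alpha at 17 (w=80) → North
  Eta at 18 (w=3) → North
  Iota at 19 (w=100) → North
  Delta at 29 (w=30) → South
  Zeta at 31 (w=300) → South
  Epsilon at 32 (w=40) → South
North captures 318; South captures 370.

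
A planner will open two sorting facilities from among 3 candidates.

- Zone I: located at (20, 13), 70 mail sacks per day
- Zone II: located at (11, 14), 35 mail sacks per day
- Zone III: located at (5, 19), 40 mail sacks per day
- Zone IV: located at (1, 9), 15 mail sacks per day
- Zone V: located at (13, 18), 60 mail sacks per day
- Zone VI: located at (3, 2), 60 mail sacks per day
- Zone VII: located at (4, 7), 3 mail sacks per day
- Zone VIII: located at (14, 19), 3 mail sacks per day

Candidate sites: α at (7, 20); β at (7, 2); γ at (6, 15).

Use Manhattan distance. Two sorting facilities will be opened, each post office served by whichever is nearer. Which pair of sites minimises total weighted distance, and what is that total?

{β, γ}, total 2595

Evaluate every pair (each demand assigned to the nearer of the two):
  {β, γ}: total = 2595
  {α, β}: total = 2833
  {α, γ}: total = 3109
Best pair: {β, γ} with total 2595.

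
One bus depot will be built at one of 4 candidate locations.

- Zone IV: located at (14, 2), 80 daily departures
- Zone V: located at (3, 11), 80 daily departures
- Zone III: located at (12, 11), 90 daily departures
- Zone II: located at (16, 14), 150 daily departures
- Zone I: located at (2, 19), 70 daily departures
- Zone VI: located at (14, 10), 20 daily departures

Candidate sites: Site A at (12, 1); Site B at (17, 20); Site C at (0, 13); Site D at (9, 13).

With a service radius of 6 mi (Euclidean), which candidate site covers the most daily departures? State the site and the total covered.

Site D, covering 110

Coverage radius r = 6 mi; a point is covered iff (Δx)²+(Δy)² ≤ 6² = 36.
  Site A (12, 1): covers {Zone IV} → 80
  Site B (17, 20): covers {none} → 0
  Site C (0, 13): covers {Zone V} → 80
  Site D (9, 13): covers {Zone III, Zone VI} → 110
Maximum coverage at Site D: 110 daily departures.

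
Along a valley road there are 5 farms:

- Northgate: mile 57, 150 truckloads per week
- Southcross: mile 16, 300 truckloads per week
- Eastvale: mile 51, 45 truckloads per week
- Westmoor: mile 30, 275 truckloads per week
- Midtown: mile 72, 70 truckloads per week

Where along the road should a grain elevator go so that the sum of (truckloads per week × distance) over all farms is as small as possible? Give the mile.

For a sum of weighted absolute distances on a line, the optimum is the weighted median (not the mean). Total weight W = 840; half-weight = 420.
Sort by position and accumulate weight:
  mile 16 (Southcross, w=300) → cum 300
  mile 30 (Westmoor, w=275) → cum 575  ≥ 420 → median here
  mile 51 (Eastvale, w=45) → cum 620
  mile 57 (Northgate, w=150) → cum 770
  mile 72 (Midtown, w=70) → cum 840
Optimal location: mile 30.

x = 30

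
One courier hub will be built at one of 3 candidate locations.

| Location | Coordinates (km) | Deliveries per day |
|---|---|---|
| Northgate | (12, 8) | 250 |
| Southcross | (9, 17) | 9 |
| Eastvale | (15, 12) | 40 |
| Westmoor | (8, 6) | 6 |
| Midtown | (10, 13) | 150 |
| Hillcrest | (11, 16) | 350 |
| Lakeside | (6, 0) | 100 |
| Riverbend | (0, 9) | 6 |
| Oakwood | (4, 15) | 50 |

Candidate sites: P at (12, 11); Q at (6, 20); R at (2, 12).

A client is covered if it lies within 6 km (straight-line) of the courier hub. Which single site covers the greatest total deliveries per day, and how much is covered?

Coverage radius r = 6 km; a point is covered iff (Δx)²+(Δy)² ≤ 6² = 36.
  P (12, 11): covers {Northgate, Eastvale, Midtown, Hillcrest} → 790
  Q (6, 20): covers {Southcross, Oakwood} → 59
  R (2, 12): covers {Riverbend, Oakwood} → 56
Maximum coverage at P: 790 deliveries per day.

P, covering 790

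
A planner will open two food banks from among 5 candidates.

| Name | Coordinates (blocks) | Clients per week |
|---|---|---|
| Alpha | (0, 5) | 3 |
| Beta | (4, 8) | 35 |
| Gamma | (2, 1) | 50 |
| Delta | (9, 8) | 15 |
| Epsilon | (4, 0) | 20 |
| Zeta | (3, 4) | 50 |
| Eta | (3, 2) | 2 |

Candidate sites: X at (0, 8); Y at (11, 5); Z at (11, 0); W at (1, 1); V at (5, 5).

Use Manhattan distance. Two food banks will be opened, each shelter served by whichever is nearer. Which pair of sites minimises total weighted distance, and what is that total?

Evaluate every pair (each demand assigned to the nearer of the two):
  {W, V}: total = 546
  {X, W}: total = 670
  {Y, W}: total = 826
  {Y, V}: total = 860
  {X, V}: total = 884
  {Z, V}: total = 890
  {Z, W}: total = 901
  {X, Z}: total = 1242
  {X, Y}: total = 1282
  {Y, Z}: total = 1568
Best pair: {W, V} with total 546.

{W, V}, total 546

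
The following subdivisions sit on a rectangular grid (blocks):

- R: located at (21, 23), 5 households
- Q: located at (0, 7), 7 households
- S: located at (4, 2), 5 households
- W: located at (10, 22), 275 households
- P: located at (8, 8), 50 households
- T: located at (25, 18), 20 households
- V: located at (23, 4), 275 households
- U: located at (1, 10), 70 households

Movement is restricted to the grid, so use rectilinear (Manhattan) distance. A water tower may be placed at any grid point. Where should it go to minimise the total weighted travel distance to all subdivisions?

(10, 10)

Manhattan distance separates: Σwᵢ(|x−xᵢ|+|y−yᵢ|) = Σwᵢ|x−xᵢ| + Σwᵢ|y−yᵢ|, so x and y are optimised independently as 1-D weighted medians.
Total weight W = 707; half = 353.5.
x-coordinate, sorted with cumulative weight:
  x=0 (Q, w=7) cum 7
  x=1 (U, w=70) cum 77
  x=4 (S, w=5) cum 82
  x=8 (P, w=50) cum 132
  x=10 (W, w=275) cum 407  ← median
  x=21 (R, w=5) cum 412
  x=23 (V, w=275) cum 687
  x=25 (T, w=20) cum 707
⇒ x* = 10
y-coordinate, sorted with cumulative weight:
  y=2 (S, w=5) cum 5
  y=4 (V, w=275) cum 280
  y=7 (Q, w=7) cum 287
  y=8 (P, w=50) cum 337
  y=10 (U, w=70) cum 407  ← median
  y=18 (T, w=20) cum 427
  y=22 (W, w=275) cum 702
  y=23 (R, w=5) cum 707
⇒ y* = 10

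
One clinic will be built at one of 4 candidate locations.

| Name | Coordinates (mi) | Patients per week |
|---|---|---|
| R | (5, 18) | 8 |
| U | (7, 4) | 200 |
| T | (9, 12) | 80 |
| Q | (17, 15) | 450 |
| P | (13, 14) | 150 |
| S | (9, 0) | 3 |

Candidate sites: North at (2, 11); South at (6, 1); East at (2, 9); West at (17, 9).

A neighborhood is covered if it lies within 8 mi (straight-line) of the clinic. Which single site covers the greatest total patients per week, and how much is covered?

Coverage radius r = 8 mi; a point is covered iff (Δx)²+(Δy)² ≤ 8² = 64.
  North (2, 11): covers {R, T} → 88
  South (6, 1): covers {U, S} → 203
  East (2, 9): covers {U, T} → 280
  West (17, 9): covers {Q, P} → 600
Maximum coverage at West: 600 patients per week.

West, covering 600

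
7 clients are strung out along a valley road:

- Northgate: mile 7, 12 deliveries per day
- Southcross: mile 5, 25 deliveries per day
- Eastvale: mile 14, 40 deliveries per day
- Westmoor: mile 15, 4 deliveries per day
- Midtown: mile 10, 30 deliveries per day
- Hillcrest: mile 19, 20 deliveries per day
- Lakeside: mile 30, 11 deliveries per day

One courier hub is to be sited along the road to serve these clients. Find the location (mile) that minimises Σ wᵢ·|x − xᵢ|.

x = 14

For a sum of weighted absolute distances on a line, the optimum is the weighted median (not the mean). Total weight W = 142; half-weight = 71.
Sort by position and accumulate weight:
  mile 5 (Southcross, w=25) → cum 25
  mile 7 (Northgate, w=12) → cum 37
  mile 10 (Midtown, w=30) → cum 67
  mile 14 (Eastvale, w=40) → cum 107  ≥ 71 → median here
  mile 15 (Westmoor, w=4) → cum 111
  mile 19 (Hillcrest, w=20) → cum 131
  mile 30 (Lakeside, w=11) → cum 142
Optimal location: mile 14.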